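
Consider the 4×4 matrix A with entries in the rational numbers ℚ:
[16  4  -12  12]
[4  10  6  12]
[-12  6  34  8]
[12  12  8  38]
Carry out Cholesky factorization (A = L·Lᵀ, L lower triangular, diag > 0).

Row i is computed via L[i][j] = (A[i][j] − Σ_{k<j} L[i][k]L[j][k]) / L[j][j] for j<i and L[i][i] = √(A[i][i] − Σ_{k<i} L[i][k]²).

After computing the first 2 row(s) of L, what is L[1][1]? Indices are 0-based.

L[1][1] = 3

Step 1: L[0][0] = √(16) = 4.
  L[1][0] = (4) / L[0][0] = 1.
Step 2: L[1][1] = √(9) = 3.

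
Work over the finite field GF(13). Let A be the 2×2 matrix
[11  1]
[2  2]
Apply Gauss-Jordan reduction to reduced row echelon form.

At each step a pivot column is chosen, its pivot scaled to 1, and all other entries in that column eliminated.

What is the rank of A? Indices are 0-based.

rank = 2

[1] R0 /= 11  ⇒  (1, 6)
     R1 -= 2·R0  ⇒  (0, 3)
[2] R1 /= 3  ⇒  (0, 1)
     R0 -= 6·R1  ⇒  (1, 0)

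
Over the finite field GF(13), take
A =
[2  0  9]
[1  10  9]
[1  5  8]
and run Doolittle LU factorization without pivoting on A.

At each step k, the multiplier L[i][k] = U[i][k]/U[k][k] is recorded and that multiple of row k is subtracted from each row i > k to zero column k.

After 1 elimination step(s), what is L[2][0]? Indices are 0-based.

[col 0] pivot 2
  R1 -= 7*R0 → (0, 10, 11)  (L[1][0] := 7)
  R2 -= 7*R0 → (0, 5, 10)  (L[2][0] := 7)

L[2][0] = 7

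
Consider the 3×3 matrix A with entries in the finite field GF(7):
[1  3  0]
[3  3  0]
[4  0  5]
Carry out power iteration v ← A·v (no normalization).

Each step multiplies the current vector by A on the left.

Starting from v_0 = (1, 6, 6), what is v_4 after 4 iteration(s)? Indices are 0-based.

v_4 = (6, 1, 3)

v_0 = (1, 6, 6).
v_1 = A·v_0 = (5, 0, 6).
v_2 = A·v_1 = (5, 1, 1).
v_3 = A·v_2 = (1, 4, 4).
v_4 = A·v_3 = (6, 1, 3).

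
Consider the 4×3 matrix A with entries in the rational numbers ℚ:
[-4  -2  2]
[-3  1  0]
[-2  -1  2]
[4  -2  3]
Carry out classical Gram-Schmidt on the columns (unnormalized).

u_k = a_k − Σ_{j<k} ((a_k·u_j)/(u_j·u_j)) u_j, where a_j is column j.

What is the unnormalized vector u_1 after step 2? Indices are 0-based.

Step 1: u_0 = a_0 = (-4, -3, -2, 4).
Step 2: u_1 = a_1 − (-1/45)·u_0 = (-94/45, 14/15, -47/45, -86/45).

u_1 = (-94/45, 14/15, -47/45, -86/45)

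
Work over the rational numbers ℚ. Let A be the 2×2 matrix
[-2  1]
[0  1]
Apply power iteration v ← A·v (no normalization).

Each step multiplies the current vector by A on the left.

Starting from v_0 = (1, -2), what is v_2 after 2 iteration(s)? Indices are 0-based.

v_0 = (1, -2).
v_1 = A·v_0 = (-4, -2).
v_2 = A·v_1 = (6, -2).

v_2 = (6, -2)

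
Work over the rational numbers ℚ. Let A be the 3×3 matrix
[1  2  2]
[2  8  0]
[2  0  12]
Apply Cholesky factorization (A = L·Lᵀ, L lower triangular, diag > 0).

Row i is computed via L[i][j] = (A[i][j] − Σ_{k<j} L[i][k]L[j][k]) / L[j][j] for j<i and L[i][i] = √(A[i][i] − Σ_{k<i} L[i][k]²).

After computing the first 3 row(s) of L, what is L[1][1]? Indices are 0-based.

Step 1: L[0][0] = √(1) = 1.
  L[1][0] = (2) / L[0][0] = 2.
Step 2: L[1][1] = √(4) = 2.
  L[2][0] = (2) / L[0][0] = 2.
  L[2][1] = (-4) / L[1][1] = -2.
Step 3: L[2][2] = √(4) = 2.

L[1][1] = 2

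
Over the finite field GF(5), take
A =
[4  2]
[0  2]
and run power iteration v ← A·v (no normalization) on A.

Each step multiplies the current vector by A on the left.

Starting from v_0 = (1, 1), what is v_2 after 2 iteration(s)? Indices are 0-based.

v_0 = (1, 1).
v_1 = A·v_0 = (1, 2).
v_2 = A·v_1 = (3, 4).

v_2 = (3, 4)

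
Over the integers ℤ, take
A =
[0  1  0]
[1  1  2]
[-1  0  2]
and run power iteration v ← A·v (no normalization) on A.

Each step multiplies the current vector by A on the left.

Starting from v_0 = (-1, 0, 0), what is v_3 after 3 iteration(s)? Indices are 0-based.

v_3 = (1, 4, 5)

v_0 = (-1, 0, 0).
v_1 = A·v_0 = (0, -1, 1).
v_2 = A·v_1 = (-1, 1, 2).
v_3 = A·v_2 = (1, 4, 5).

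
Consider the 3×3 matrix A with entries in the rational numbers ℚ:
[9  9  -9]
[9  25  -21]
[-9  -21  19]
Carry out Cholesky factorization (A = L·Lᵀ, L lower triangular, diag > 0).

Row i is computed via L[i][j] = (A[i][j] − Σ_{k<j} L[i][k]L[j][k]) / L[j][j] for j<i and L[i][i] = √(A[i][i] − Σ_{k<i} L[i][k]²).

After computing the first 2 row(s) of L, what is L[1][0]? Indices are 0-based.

Step 1: L[0][0] = √(9) = 3.
  L[1][0] = (9) / L[0][0] = 3.
Step 2: L[1][1] = √(16) = 4.

L[1][0] = 3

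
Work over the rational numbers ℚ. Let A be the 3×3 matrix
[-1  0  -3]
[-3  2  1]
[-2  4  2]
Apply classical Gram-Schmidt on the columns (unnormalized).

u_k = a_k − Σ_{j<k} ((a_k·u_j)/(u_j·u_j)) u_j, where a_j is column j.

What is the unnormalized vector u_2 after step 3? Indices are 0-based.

u_2 = (-16/7, 8/7, -4/7)

Step 1: u_0 = a_0 = (-1, -3, -2).
Step 2: u_1 = a_1 − (-1)·u_0 = (-1, -1, 2).
Step 3: u_2 = a_2 − (-2/7)·u_0 − (1)·u_1 = (-16/7, 8/7, -4/7).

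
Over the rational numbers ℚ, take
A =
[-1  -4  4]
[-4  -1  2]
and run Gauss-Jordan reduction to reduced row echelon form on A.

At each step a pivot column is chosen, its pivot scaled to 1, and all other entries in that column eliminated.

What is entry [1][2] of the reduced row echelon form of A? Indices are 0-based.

step 1: normalize row 0 (÷-1) = (1, 4, -4)
  row 1: subtract -4×row0 = (0, 15, -14)
step 2: normalize row 1 (÷15) = (0, 1, -14/15)
  row 0: subtract 4×row1 = (1, 0, -4/15)

M[1][2] = -14/15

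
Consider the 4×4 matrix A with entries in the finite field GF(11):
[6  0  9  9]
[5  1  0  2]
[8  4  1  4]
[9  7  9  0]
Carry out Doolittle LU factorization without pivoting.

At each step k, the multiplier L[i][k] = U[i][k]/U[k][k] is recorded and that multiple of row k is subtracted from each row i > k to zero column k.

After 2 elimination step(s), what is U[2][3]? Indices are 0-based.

U[2][3] = 3

k=0: U[0][0]=6
  eliminate (1,0): mult=10, new row 1: (0, 1, 9, 0); set L[1][0]=10
  eliminate (2,0): mult=5, new row 2: (0, 4, 0, 3); set L[2][0]=5
  eliminate (3,0): mult=7, new row 3: (0, 7, 1, 3); set L[3][0]=7
k=1: U[1][1]=1
  eliminate (2,1): mult=4, new row 2: (0, 0, 8, 3); set L[2][1]=4
  eliminate (3,1): mult=7, new row 3: (0, 0, 4, 3); set L[3][1]=7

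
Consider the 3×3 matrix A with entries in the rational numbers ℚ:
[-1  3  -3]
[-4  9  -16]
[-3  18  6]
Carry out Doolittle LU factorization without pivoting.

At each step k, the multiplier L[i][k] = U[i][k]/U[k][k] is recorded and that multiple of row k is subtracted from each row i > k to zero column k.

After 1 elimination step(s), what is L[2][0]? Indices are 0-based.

L[2][0] = 3

Step 1: pivot at (0,0) is -1.
  row1 ← row1 − (4)·row0  ⇒  L[1][0]=4, U row1=(0, -3, -4)
  row2 ← row2 − (3)·row0  ⇒  L[2][0]=3, U row2=(0, 9, 15)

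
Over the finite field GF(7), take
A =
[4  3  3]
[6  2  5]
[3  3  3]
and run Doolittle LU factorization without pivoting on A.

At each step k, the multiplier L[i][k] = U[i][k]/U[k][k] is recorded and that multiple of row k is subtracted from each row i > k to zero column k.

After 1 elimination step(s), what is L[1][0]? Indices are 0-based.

L[1][0] = 5

[col 0] pivot 4
  R1 -= 5*R0 → (0, 1, 4)  (L[1][0] := 5)
  R2 -= 6*R0 → (0, 6, 6)  (L[2][0] := 6)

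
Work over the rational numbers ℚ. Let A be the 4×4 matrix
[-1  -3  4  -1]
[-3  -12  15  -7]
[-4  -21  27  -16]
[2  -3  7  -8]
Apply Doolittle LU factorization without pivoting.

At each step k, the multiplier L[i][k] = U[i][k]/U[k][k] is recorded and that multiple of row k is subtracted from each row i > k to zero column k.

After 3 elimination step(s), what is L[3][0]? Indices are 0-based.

L[3][0] = -2

[col 0] pivot -1
  R1 -= 3*R0 → (0, -3, 3, -4)  (L[1][0] := 3)
  R2 -= 4*R0 → (0, -9, 11, -12)  (L[2][0] := 4)
  R3 -= -2*R0 → (0, -9, 15, -10)  (L[3][0] := -2)
[col 1] pivot -3
  R2 -= 3*R1 → (0, 0, 2, 0)  (L[2][1] := 3)
  R3 -= 3*R1 → (0, 0, 6, 2)  (L[3][1] := 3)
[col 2] pivot 2
  R3 -= 3*R2 → (0, 0, 0, 2)  (L[3][2] := 3)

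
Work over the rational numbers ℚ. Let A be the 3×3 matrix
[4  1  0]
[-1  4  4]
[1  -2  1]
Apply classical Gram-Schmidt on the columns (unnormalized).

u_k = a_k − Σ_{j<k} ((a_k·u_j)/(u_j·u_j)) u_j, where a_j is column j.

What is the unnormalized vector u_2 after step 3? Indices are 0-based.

u_2 = (-53/187, 477/374, 53/22)

Step 1: u_0 = a_0 = (4, -1, 1).
Step 2: u_1 = a_1 − (-1/9)·u_0 = (13/9, 35/9, -17/9).
Step 3: u_2 = a_2 − (-1/6)·u_0 − (123/187)·u_1 = (-53/187, 477/374, 53/22).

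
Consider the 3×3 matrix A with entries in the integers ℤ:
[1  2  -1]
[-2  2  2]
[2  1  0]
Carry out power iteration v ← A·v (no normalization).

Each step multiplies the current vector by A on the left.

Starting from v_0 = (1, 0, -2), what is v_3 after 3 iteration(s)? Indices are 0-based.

v_0 = (1, 0, -2).
v_1 = A·v_0 = (3, -6, 2).
v_2 = A·v_1 = (-11, -14, 0).
v_3 = A·v_2 = (-39, -6, -36).

v_3 = (-39, -6, -36)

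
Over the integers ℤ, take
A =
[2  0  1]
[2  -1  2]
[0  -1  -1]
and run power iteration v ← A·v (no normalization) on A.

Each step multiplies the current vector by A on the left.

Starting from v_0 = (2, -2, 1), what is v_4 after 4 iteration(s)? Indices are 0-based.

v_0 = (2, -2, 1).
v_1 = A·v_0 = (5, 8, 1).
v_2 = A·v_1 = (11, 4, -9).
v_3 = A·v_2 = (13, 0, 5).
v_4 = A·v_3 = (31, 36, -5).

v_4 = (31, 36, -5)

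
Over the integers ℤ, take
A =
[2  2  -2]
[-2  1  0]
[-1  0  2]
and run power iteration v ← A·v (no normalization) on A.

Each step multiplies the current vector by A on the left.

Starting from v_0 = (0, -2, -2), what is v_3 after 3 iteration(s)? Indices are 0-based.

v_3 = (20, -10, -20)

v_0 = (0, -2, -2).
v_1 = A·v_0 = (0, -2, -4).
v_2 = A·v_1 = (4, -2, -8).
v_3 = A·v_2 = (20, -10, -20).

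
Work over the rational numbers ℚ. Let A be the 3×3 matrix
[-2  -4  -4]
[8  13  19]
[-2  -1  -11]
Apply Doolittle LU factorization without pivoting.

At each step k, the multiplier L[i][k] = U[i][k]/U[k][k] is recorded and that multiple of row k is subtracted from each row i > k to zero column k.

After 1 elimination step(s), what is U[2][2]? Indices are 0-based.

U[2][2] = -7

k=0: U[0][0]=-2
  eliminate (1,0): mult=-4, new row 1: (0, -3, 3); set L[1][0]=-4
  eliminate (2,0): mult=1, new row 2: (0, 3, -7); set L[2][0]=1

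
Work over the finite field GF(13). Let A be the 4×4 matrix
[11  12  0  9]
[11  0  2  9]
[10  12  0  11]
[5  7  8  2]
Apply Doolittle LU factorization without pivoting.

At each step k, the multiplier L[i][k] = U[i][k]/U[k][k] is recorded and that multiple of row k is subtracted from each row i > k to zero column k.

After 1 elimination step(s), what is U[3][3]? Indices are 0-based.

U[3][3] = 5

Step 1: pivot at (0,0) is 11.
  row1 ← row1 − (1)·row0  ⇒  L[1][0]=1, U row1=(0, 1, 2, 0)
  row2 ← row2 − (8)·row0  ⇒  L[2][0]=8, U row2=(0, 7, 0, 4)
  row3 ← row3 − (4)·row0  ⇒  L[3][0]=4, U row3=(0, 11, 8, 5)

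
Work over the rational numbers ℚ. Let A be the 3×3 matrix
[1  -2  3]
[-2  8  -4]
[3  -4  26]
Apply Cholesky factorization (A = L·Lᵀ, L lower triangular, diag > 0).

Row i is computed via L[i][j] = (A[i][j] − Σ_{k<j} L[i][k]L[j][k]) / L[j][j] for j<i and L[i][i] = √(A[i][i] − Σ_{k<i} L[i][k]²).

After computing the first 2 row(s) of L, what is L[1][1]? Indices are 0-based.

L[1][1] = 2

Step 1: L[0][0] = √(1) = 1.
  L[1][0] = (-2) / L[0][0] = -2.
Step 2: L[1][1] = √(4) = 2.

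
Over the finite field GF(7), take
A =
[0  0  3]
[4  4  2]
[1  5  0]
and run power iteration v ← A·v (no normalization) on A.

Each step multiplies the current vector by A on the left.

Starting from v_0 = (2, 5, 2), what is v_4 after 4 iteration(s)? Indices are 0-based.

v_4 = (1, 5, 2)

v_0 = (2, 5, 2).
v_1 = A·v_0 = (6, 4, 6).
v_2 = A·v_1 = (4, 3, 5).
v_3 = A·v_2 = (1, 3, 5).
v_4 = A·v_3 = (1, 5, 2).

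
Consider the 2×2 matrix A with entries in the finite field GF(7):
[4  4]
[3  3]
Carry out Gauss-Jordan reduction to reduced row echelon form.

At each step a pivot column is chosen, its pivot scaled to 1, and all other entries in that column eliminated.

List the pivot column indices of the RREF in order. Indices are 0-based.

pivot columns: 0

pivot(0,0)=4: scale R0 → (1, 1)
  clear (1,0): R1 −= (3)R0 → (0, 0)
col 1: no nonzero at/below row 1; advance.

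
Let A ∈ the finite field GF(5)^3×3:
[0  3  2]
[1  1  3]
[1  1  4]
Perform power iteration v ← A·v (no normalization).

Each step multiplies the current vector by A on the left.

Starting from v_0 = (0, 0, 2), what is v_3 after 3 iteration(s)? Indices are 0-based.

v_3 = (1, 4, 1)

v_0 = (0, 0, 2).
v_1 = A·v_0 = (4, 1, 3).
v_2 = A·v_1 = (4, 4, 2).
v_3 = A·v_2 = (1, 4, 1).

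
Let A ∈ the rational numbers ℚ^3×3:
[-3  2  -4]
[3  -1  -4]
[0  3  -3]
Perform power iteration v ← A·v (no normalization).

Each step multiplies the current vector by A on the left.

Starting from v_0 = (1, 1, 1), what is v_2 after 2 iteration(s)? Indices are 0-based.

v_0 = (1, 1, 1).
v_1 = A·v_0 = (-5, -2, 0).
v_2 = A·v_1 = (11, -13, -6).

v_2 = (11, -13, -6)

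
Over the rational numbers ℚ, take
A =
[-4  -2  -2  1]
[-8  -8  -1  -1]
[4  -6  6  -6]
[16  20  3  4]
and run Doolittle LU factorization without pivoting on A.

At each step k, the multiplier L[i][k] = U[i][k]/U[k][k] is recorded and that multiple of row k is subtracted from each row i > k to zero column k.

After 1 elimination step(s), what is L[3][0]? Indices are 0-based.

k=0: U[0][0]=-4
  eliminate (1,0): mult=2, new row 1: (0, -4, 3, -3); set L[1][0]=2
  eliminate (2,0): mult=-1, new row 2: (0, -8, 4, -5); set L[2][0]=-1
  eliminate (3,0): mult=-4, new row 3: (0, 12, -5, 8); set L[3][0]=-4

L[3][0] = -4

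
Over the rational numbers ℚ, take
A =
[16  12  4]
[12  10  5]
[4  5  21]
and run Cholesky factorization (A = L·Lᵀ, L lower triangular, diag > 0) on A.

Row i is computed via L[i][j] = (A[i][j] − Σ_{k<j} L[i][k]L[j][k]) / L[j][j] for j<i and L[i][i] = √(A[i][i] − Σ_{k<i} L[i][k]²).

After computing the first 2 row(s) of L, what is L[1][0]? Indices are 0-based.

Step 1: L[0][0] = √(16) = 4.
  L[1][0] = (12) / L[0][0] = 3.
Step 2: L[1][1] = √(1) = 1.

L[1][0] = 3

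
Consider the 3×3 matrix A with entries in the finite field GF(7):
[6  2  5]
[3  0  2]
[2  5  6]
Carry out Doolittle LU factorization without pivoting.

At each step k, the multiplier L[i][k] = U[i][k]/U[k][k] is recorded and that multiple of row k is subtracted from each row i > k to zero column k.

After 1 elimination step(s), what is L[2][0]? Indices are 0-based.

L[2][0] = 5

Step 1: pivot at (0,0) is 6.
  row1 ← row1 − (4)·row0  ⇒  L[1][0]=4, U row1=(0, 6, 3)
  row2 ← row2 − (5)·row0  ⇒  L[2][0]=5, U row2=(0, 2, 2)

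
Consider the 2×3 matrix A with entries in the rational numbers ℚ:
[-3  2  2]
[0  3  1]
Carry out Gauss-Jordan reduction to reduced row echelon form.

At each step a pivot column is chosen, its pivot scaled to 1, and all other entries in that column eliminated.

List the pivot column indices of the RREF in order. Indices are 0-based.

pivot columns: 0, 1

pivot(0,0)=-3: scale R0 → (1, -2/3, -2/3)
pivot(1,1)=3: scale R1 → (0, 1, 1/3)
  clear (0,1): R0 −= (-2/3)R1 → (1, 0, -4/9)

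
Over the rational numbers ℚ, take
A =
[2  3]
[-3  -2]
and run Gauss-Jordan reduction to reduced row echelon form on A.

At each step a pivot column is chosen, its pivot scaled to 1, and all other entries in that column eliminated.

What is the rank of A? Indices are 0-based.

rank = 2

pivot(0,0)=2: scale R0 → (1, 3/2)
  clear (1,0): R1 −= (-3)R0 → (0, 5/2)
pivot(1,1)=5/2: scale R1 → (0, 1)
  clear (0,1): R0 −= (3/2)R1 → (1, 0)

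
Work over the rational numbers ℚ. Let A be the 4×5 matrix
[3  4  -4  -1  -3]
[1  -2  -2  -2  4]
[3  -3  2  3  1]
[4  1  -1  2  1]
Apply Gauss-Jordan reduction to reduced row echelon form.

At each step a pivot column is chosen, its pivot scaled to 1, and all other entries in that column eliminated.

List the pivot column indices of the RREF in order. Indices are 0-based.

step 1: normalize row 0 (÷3) = (1, 4/3, -4/3, -1/3, -1)
  row 1: subtract 1×row0 = (0, -10/3, -2/3, -5/3, 5)
  row 2: subtract 3×row0 = (0, -7, 6, 4, 4)
  row 3: subtract 4×row0 = (0, -13/3, 13/3, 10/3, 5)
step 2: normalize row 1 (÷-10/3) = (0, 1, 1/5, 1/2, -3/2)
  row 0: subtract 4/3×row1 = (1, 0, -8/5, -1, 1)
  row 2: subtract -7×row1 = (0, 0, 37/5, 15/2, -13/2)
  row 3: subtract -13/3×row1 = (0, 0, 26/5, 11/2, -3/2)
step 3: normalize row 2 (÷37/5) = (0, 0, 1, 75/74, -65/74)
  row 0: subtract -8/5×row2 = (1, 0, 0, 23/37, -15/37)
  row 1: subtract 1/5×row2 = (0, 1, 0, 11/37, -49/37)
  row 3: subtract 26/5×row2 = (0, 0, 0, 17/74, 227/74)
step 4: normalize row 3 (÷17/74) = (0, 0, 0, 1, 227/17)
  row 0: subtract 23/37×row3 = (1, 0, 0, 0, -148/17)
  row 1: subtract 11/37×row3 = (0, 1, 0, 0, -90/17)
  row 2: subtract 75/74×row3 = (0, 0, 1, 0, -245/17)

pivot columns: 0, 1, 2, 3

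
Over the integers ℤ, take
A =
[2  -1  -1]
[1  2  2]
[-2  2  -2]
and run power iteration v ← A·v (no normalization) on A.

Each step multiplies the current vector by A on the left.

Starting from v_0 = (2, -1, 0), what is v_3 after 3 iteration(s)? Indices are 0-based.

v_3 = (37, 6, -50)

v_0 = (2, -1, 0).
v_1 = A·v_0 = (5, 0, -6).
v_2 = A·v_1 = (16, -7, 2).
v_3 = A·v_2 = (37, 6, -50).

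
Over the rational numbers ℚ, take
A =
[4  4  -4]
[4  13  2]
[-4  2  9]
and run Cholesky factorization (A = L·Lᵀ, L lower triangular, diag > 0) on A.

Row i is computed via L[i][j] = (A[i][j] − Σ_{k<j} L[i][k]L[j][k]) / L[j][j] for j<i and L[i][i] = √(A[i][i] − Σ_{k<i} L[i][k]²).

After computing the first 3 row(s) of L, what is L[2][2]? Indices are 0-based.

L[2][2] = 1

Step 1: L[0][0] = √(4) = 2.
  L[1][0] = (4) / L[0][0] = 2.
Step 2: L[1][1] = √(9) = 3.
  L[2][0] = (-4) / L[0][0] = -2.
  L[2][1] = (6) / L[1][1] = 2.
Step 3: L[2][2] = √(1) = 1.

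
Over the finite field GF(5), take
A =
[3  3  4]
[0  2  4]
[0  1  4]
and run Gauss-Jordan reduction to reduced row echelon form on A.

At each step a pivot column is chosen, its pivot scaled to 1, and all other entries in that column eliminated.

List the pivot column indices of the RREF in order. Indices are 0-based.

step 1: normalize row 0 (÷3) = (1, 1, 3)
step 2: normalize row 1 (÷2) = (0, 1, 2)
  row 0: subtract 1×row1 = (1, 0, 1)
  row 2: subtract 1×row1 = (0, 0, 2)
step 3: normalize row 2 (÷2) = (0, 0, 1)
  row 0: subtract 1×row2 = (1, 0, 0)
  row 1: subtract 2×row2 = (0, 1, 0)

pivot columns: 0, 1, 2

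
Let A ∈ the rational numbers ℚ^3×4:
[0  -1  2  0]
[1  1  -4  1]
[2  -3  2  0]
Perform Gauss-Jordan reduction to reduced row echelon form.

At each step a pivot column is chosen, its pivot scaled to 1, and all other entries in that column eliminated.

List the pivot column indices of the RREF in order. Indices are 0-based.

pivot columns: 0, 1, 3

pivot(0,0): swap R0↔R1
pivot(0,0)=1: scale R0 → (1, 1, -4, 1)
  clear (2,0): R2 −= (2)R0 → (0, -5, 10, -2)
pivot(1,1)=-1: scale R1 → (0, 1, -2, 0)
  clear (0,1): R0 −= (1)R1 → (1, 0, -2, 1)
  clear (2,1): R2 −= (-5)R1 → (0, 0, 0, -2)
col 2: no nonzero at/below row 2; advance.
pivot(2,3)=-2: scale R2 → (0, 0, 0, 1)
  clear (0,3): R0 −= (1)R2 → (1, 0, -2, 0)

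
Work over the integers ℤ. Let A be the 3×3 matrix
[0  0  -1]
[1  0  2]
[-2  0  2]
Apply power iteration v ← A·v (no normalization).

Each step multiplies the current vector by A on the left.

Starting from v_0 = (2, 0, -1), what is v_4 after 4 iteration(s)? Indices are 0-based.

v_4 = (40, -66, -108)

v_0 = (2, 0, -1).
v_1 = A·v_0 = (1, 0, -6).
v_2 = A·v_1 = (6, -11, -14).
v_3 = A·v_2 = (14, -22, -40).
v_4 = A·v_3 = (40, -66, -108).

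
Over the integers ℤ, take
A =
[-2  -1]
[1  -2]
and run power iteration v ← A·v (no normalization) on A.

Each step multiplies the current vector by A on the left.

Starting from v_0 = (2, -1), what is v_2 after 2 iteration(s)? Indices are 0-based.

v_0 = (2, -1).
v_1 = A·v_0 = (-3, 4).
v_2 = A·v_1 = (2, -11).

v_2 = (2, -11)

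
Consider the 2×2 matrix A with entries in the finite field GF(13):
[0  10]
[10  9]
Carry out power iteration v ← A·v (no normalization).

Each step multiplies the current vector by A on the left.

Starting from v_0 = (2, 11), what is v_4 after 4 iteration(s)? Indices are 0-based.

v_4 = (11, 6)

v_0 = (2, 11).
v_1 = A·v_0 = (6, 2).
v_2 = A·v_1 = (7, 0).
v_3 = A·v_2 = (0, 5).
v_4 = A·v_3 = (11, 6).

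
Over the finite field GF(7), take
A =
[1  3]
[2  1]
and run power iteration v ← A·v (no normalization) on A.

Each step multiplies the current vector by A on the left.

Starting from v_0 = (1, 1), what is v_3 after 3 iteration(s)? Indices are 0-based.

v_0 = (1, 1).
v_1 = A·v_0 = (4, 3).
v_2 = A·v_1 = (6, 4).
v_3 = A·v_2 = (4, 2).

v_3 = (4, 2)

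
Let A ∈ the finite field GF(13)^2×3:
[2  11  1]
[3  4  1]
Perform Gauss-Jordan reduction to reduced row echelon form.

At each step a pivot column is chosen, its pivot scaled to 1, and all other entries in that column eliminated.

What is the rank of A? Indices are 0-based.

rank = 2

pivot(0,0)=2: scale R0 → (1, 12, 7)
  clear (1,0): R1 −= (3)R0 → (0, 7, 6)
pivot(1,1)=7: scale R1 → (0, 1, 12)
  clear (0,1): R0 −= (12)R1 → (1, 0, 6)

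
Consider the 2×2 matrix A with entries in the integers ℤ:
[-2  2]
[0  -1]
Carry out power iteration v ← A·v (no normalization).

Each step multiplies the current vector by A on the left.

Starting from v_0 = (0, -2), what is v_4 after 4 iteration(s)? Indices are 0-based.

v_4 = (60, -2)

v_0 = (0, -2).
v_1 = A·v_0 = (-4, 2).
v_2 = A·v_1 = (12, -2).
v_3 = A·v_2 = (-28, 2).
v_4 = A·v_3 = (60, -2).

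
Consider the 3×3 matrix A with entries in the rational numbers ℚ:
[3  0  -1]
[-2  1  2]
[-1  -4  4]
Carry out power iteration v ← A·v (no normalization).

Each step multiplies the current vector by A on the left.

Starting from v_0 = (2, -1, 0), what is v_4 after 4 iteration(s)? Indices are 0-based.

v_4 = (-46, 195, 474)

v_0 = (2, -1, 0).
v_1 = A·v_0 = (6, -5, 2).
v_2 = A·v_1 = (16, -13, 22).
v_3 = A·v_2 = (26, -1, 124).
v_4 = A·v_3 = (-46, 195, 474).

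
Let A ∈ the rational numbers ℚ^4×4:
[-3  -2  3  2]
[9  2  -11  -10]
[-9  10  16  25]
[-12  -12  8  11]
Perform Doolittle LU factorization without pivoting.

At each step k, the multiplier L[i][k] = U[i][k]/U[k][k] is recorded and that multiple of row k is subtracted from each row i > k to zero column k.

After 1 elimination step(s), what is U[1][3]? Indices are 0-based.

U[1][3] = -4

k=0: U[0][0]=-3
  eliminate (1,0): mult=-3, new row 1: (0, -4, -2, -4); set L[1][0]=-3
  eliminate (2,0): mult=3, new row 2: (0, 16, 7, 19); set L[2][0]=3
  eliminate (3,0): mult=4, new row 3: (0, -4, -4, 3); set L[3][0]=4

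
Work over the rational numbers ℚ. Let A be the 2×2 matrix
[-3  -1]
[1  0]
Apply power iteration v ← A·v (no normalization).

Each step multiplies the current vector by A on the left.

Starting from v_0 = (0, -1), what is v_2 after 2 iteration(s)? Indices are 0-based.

v_2 = (-3, 1)

v_0 = (0, -1).
v_1 = A·v_0 = (1, 0).
v_2 = A·v_1 = (-3, 1).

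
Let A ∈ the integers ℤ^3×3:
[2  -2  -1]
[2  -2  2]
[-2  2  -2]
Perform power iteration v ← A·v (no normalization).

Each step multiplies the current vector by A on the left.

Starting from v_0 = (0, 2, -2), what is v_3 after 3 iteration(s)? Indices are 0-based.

v_0 = (0, 2, -2).
v_1 = A·v_0 = (-2, -8, 8).
v_2 = A·v_1 = (4, 28, -28).
v_3 = A·v_2 = (-20, -104, 104).

v_3 = (-20, -104, 104)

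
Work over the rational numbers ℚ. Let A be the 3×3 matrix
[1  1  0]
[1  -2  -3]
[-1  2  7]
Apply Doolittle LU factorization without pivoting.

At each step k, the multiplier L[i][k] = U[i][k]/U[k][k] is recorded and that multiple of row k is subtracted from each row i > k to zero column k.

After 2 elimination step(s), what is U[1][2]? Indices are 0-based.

Step 1: pivot at (0,0) is 1.
  row1 ← row1 − (1)·row0  ⇒  L[1][0]=1, U row1=(0, -3, -3)
  row2 ← row2 − (-1)·row0  ⇒  L[2][0]=-1, U row2=(0, 3, 7)
Step 2: pivot at (1,1) is -3.
  row2 ← row2 − (-1)·row1  ⇒  L[2][1]=-1, U row2=(0, 0, 4)

U[1][2] = -3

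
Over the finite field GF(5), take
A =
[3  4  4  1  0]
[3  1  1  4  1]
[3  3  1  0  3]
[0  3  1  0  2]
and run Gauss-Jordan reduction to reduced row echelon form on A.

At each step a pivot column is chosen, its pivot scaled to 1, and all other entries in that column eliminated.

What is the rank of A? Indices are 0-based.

rank = 4

[1] R0 /= 3  ⇒  (1, 3, 3, 2, 0)
     R1 -= 3·R0  ⇒  (0, 2, 2, 3, 1)
     R2 -= 3·R0  ⇒  (0, 4, 2, 4, 3)
[2] R1 /= 2  ⇒  (0, 1, 1, 4, 3)
     R0 -= 3·R1  ⇒  (1, 0, 0, 0, 1)
     R2 -= 4·R1  ⇒  (0, 0, 3, 3, 1)
     R3 -= 3·R1  ⇒  (0, 0, 3, 3, 3)
[3] R2 /= 3  ⇒  (0, 0, 1, 1, 2)
     R1 -= 1·R2  ⇒  (0, 1, 0, 3, 1)
     R3 -= 3·R2  ⇒  (0, 0, 0, 0, 2)
column 3 empty below row 3
[4] R3 /= 2  ⇒  (0, 0, 0, 0, 1)
     R0 -= 1·R3  ⇒  (1, 0, 0, 0, 0)
     R1 -= 1·R3  ⇒  (0, 1, 0, 3, 0)
     R2 -= 2·R3  ⇒  (0, 0, 1, 1, 0)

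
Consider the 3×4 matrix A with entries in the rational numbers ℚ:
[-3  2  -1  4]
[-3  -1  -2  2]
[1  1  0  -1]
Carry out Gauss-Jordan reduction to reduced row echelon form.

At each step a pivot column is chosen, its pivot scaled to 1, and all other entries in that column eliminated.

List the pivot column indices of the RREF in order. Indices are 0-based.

pivot columns: 0, 1, 2

pivot(0,0)=-3: scale R0 → (1, -2/3, 1/3, -4/3)
  clear (1,0): R1 −= (-3)R0 → (0, -3, -1, -2)
  clear (2,0): R2 −= (1)R0 → (0, 5/3, -1/3, 1/3)
pivot(1,1)=-3: scale R1 → (0, 1, 1/3, 2/3)
  clear (0,1): R0 −= (-2/3)R1 → (1, 0, 5/9, -8/9)
  clear (2,1): R2 −= (5/3)R1 → (0, 0, -8/9, -7/9)
pivot(2,2)=-8/9: scale R2 → (0, 0, 1, 7/8)
  clear (0,2): R0 −= (5/9)R2 → (1, 0, 0, -11/8)
  clear (1,2): R1 −= (1/3)R2 → (0, 1, 0, 3/8)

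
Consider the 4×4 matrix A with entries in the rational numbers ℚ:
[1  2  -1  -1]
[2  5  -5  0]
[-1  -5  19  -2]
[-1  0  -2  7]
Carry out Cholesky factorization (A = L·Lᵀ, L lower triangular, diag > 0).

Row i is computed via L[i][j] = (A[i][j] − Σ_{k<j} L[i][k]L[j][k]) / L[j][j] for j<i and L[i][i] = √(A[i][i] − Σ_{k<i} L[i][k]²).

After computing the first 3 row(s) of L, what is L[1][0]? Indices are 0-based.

L[1][0] = 2

Step 1: L[0][0] = √(1) = 1.
  L[1][0] = (2) / L[0][0] = 2.
Step 2: L[1][1] = √(1) = 1.
  L[2][0] = (-1) / L[0][0] = -1.
  L[2][1] = (-3) / L[1][1] = -3.
Step 3: L[2][2] = √(9) = 3.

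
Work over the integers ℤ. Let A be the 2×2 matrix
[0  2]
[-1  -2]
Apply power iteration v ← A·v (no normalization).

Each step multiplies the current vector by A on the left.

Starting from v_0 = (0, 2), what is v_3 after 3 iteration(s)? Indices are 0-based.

v_0 = (0, 2).
v_1 = A·v_0 = (4, -4).
v_2 = A·v_1 = (-8, 4).
v_3 = A·v_2 = (8, 0).

v_3 = (8, 0)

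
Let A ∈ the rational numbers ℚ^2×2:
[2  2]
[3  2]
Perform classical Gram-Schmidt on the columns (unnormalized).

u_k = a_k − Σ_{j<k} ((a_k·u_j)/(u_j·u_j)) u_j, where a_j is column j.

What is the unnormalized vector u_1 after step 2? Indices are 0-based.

u_1 = (6/13, -4/13)

Step 1: u_0 = a_0 = (2, 3).
Step 2: u_1 = a_1 − (10/13)·u_0 = (6/13, -4/13).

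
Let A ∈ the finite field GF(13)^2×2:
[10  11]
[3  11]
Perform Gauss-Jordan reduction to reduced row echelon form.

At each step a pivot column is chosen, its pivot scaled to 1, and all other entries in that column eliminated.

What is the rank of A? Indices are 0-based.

pivot(0,0)=10: scale R0 → (1, 5)
  clear (1,0): R1 −= (3)R0 → (0, 9)
pivot(1,1)=9: scale R1 → (0, 1)
  clear (0,1): R0 −= (5)R1 → (1, 0)

rank = 2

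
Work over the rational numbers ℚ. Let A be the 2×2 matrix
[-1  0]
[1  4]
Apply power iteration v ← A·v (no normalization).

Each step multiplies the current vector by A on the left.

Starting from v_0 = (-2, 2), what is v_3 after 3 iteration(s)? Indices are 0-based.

v_0 = (-2, 2).
v_1 = A·v_0 = (2, 6).
v_2 = A·v_1 = (-2, 26).
v_3 = A·v_2 = (2, 102).

v_3 = (2, 102)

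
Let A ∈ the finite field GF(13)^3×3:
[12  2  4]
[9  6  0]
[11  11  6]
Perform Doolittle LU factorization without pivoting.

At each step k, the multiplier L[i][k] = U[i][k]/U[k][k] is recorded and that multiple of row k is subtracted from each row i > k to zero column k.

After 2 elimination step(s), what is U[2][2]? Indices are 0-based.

Step 1: pivot at (0,0) is 12.
  row1 ← row1 − (4)·row0  ⇒  L[1][0]=4, U row1=(0, 11, 10)
  row2 ← row2 − (2)·row0  ⇒  L[2][0]=2, U row2=(0, 7, 11)
Step 2: pivot at (1,1) is 11.
  row2 ← row2 − (3)·row1  ⇒  L[2][1]=3, U row2=(0, 0, 7)

U[2][2] = 7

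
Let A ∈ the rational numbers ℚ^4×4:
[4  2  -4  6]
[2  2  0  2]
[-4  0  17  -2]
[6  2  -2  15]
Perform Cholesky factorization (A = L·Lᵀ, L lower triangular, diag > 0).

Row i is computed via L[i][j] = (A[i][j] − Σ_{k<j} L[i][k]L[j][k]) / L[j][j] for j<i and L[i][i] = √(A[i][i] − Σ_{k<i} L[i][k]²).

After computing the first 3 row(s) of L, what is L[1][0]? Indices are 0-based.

Step 1: L[0][0] = √(4) = 2.
  L[1][0] = (2) / L[0][0] = 1.
Step 2: L[1][1] = √(1) = 1.
  L[2][0] = (-4) / L[0][0] = -2.
  L[2][1] = (2) / L[1][1] = 2.
Step 3: L[2][2] = √(9) = 3.

L[1][0] = 1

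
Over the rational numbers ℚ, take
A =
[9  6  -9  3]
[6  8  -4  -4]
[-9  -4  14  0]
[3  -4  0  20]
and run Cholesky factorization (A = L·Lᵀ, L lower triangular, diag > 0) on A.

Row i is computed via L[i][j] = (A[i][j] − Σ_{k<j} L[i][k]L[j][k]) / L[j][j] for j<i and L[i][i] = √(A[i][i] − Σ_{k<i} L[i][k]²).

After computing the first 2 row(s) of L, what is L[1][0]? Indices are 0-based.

L[1][0] = 2

Step 1: L[0][0] = √(9) = 3.
  L[1][0] = (6) / L[0][0] = 2.
Step 2: L[1][1] = √(4) = 2.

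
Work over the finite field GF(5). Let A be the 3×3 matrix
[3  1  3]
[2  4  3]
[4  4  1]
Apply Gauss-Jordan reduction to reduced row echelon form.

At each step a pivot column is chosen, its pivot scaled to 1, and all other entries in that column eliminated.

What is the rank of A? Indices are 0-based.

rank = 3

pivot(0,0)=3: scale R0 → (1, 2, 1)
  clear (1,0): R1 −= (2)R0 → (0, 0, 1)
  clear (2,0): R2 −= (4)R0 → (0, 1, 2)
pivot(1,1): swap R1↔R2
pivot(1,1)=1: scale R1 → (0, 1, 2)
  clear (0,1): R0 −= (2)R1 → (1, 0, 2)
pivot(2,2)=1: scale R2 → (0, 0, 1)
  clear (0,2): R0 −= (2)R2 → (1, 0, 0)
  clear (1,2): R1 −= (2)R2 → (0, 1, 0)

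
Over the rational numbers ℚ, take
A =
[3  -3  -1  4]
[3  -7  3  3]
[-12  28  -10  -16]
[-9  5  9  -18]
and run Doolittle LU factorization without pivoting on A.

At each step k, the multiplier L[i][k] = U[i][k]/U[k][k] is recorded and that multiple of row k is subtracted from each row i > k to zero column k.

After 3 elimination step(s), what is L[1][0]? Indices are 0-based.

L[1][0] = 1

k=0: U[0][0]=3
  eliminate (1,0): mult=1, new row 1: (0, -4, 4, -1); set L[1][0]=1
  eliminate (2,0): mult=-4, new row 2: (0, 16, -14, 0); set L[2][0]=-4
  eliminate (3,0): mult=-3, new row 3: (0, -4, 6, -6); set L[3][0]=-3
k=1: U[1][1]=-4
  eliminate (2,1): mult=-4, new row 2: (0, 0, 2, -4); set L[2][1]=-4
  eliminate (3,1): mult=1, new row 3: (0, 0, 2, -5); set L[3][1]=1
k=2: U[2][2]=2
  eliminate (3,2): mult=1, new row 3: (0, 0, 0, -1); set L[3][2]=1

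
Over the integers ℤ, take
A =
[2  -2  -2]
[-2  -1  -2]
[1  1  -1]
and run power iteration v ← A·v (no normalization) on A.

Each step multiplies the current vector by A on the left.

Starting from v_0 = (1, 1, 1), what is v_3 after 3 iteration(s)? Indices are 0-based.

v_0 = (1, 1, 1).
v_1 = A·v_0 = (-2, -5, 1).
v_2 = A·v_1 = (4, 7, -8).
v_3 = A·v_2 = (10, 1, 19).

v_3 = (10, 1, 19)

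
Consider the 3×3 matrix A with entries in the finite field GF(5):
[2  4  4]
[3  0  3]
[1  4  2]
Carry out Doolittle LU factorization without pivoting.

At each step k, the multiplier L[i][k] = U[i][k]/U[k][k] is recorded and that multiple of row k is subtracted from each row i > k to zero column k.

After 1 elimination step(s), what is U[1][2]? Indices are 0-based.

U[1][2] = 2

k=0: U[0][0]=2
  eliminate (1,0): mult=4, new row 1: (0, 4, 2); set L[1][0]=4
  eliminate (2,0): mult=3, new row 2: (0, 2, 0); set L[2][0]=3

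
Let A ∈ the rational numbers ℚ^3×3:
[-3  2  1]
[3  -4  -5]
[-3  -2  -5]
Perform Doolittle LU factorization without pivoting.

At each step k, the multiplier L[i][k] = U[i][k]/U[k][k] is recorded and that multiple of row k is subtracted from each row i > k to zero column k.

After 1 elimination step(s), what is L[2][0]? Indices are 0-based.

L[2][0] = 1

[col 0] pivot -3
  R1 -= -1*R0 → (0, -2, -4)  (L[1][0] := -1)
  R2 -= 1*R0 → (0, -4, -6)  (L[2][0] := 1)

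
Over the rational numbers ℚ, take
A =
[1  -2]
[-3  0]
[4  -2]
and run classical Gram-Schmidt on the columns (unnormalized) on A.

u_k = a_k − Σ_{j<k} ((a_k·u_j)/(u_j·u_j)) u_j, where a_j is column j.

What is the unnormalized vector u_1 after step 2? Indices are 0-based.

Step 1: u_0 = a_0 = (1, -3, 4).
Step 2: u_1 = a_1 − (-5/13)·u_0 = (-21/13, -15/13, -6/13).

u_1 = (-21/13, -15/13, -6/13)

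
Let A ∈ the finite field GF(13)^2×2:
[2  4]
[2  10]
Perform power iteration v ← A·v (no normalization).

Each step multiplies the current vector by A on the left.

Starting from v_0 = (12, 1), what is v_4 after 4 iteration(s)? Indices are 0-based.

v_0 = (12, 1).
v_1 = A·v_0 = (2, 8).
v_2 = A·v_1 = (10, 6).
v_3 = A·v_2 = (5, 2).
v_4 = A·v_3 = (5, 4).

v_4 = (5, 4)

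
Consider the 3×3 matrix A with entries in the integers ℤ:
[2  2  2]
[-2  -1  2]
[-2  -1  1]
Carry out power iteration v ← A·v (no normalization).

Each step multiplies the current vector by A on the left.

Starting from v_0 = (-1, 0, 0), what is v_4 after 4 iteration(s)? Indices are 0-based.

v_4 = (24, -70, -60)

v_0 = (-1, 0, 0).
v_1 = A·v_0 = (-2, 2, 2).
v_2 = A·v_1 = (4, 6, 4).
v_3 = A·v_2 = (28, -6, -10).
v_4 = A·v_3 = (24, -70, -60).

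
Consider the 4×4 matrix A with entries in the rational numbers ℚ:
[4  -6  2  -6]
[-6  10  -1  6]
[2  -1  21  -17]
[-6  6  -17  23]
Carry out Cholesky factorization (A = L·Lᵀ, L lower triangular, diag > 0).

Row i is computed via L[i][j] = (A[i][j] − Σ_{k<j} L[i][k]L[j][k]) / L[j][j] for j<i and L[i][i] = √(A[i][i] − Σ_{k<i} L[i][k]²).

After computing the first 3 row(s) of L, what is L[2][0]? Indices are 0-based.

L[2][0] = 1

Step 1: L[0][0] = √(4) = 2.
  L[1][0] = (-6) / L[0][0] = -3.
Step 2: L[1][1] = √(1) = 1.
  L[2][0] = (2) / L[0][0] = 1.
  L[2][1] = (2) / L[1][1] = 2.
Step 3: L[2][2] = √(16) = 4.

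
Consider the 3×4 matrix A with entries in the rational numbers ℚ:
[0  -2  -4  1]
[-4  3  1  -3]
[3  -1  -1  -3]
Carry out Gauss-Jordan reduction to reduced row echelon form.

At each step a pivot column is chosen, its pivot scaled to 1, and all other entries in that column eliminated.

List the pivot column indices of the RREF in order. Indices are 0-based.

pivot(0,0): swap R0↔R1
pivot(0,0)=-4: scale R0 → (1, -3/4, -1/4, 3/4)
  clear (2,0): R2 −= (3)R0 → (0, 5/4, -1/4, -21/4)
pivot(1,1)=-2: scale R1 → (0, 1, 2, -1/2)
  clear (0,1): R0 −= (-3/4)R1 → (1, 0, 5/4, 3/8)
  clear (2,1): R2 −= (5/4)R1 → (0, 0, -11/4, -37/8)
pivot(2,2)=-11/4: scale R2 → (0, 0, 1, 37/22)
  clear (0,2): R0 −= (5/4)R2 → (1, 0, 0, -19/11)
  clear (1,2): R1 −= (2)R2 → (0, 1, 0, -85/22)

pivot columns: 0, 1, 2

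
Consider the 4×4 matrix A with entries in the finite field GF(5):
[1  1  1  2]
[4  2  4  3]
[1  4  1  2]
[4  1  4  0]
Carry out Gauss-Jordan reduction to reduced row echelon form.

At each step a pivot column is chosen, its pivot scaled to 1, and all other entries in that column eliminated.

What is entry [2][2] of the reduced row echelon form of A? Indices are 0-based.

M[2][2] = 0

pivot(0,0)=1: scale R0 → (1, 1, 1, 2)
  clear (1,0): R1 −= (4)R0 → (0, 3, 0, 0)
  clear (2,0): R2 −= (1)R0 → (0, 3, 0, 0)
  clear (3,0): R3 −= (4)R0 → (0, 2, 0, 2)
pivot(1,1)=3: scale R1 → (0, 1, 0, 0)
  clear (0,1): R0 −= (1)R1 → (1, 0, 1, 2)
  clear (2,1): R2 −= (3)R1 → (0, 0, 0, 0)
  clear (3,1): R3 −= (2)R1 → (0, 0, 0, 2)
col 2: no nonzero at/below row 2; advance.
pivot(2,3): swap R2↔R3
pivot(2,3)=2: scale R2 → (0, 0, 0, 1)
  clear (0,3): R0 −= (2)R2 → (1, 0, 1, 0)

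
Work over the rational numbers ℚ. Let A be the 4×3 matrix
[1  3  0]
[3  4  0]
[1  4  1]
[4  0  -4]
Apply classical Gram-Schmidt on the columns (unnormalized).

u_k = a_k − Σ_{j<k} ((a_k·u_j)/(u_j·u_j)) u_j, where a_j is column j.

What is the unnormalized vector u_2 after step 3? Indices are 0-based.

u_2 = (-244/373, 501/746, -135/746, -110/373)

Step 1: u_0 = a_0 = (1, 3, 1, 4).
Step 2: u_1 = a_1 − (19/27)·u_0 = (62/27, 17/9, 89/27, -76/27).
Step 3: u_2 = a_2 − (-5/9)·u_0 − (393/746)·u_1 = (-244/373, 501/746, -135/746, -110/373).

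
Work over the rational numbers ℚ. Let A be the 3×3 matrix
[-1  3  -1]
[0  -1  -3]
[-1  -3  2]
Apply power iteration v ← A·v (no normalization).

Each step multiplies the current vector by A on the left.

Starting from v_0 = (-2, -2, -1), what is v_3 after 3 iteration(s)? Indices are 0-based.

v_0 = (-2, -2, -1).
v_1 = A·v_0 = (-3, 5, 6).
v_2 = A·v_1 = (12, -23, 0).
v_3 = A·v_2 = (-81, 23, 57).

v_3 = (-81, 23, 57)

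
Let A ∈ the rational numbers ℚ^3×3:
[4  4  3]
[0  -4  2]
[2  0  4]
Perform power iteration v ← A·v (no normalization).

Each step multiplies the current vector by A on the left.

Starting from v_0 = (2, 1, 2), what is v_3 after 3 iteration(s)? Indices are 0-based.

v_3 = (780, 72, 552)

v_0 = (2, 1, 2).
v_1 = A·v_0 = (18, 0, 12).
v_2 = A·v_1 = (108, 24, 84).
v_3 = A·v_2 = (780, 72, 552).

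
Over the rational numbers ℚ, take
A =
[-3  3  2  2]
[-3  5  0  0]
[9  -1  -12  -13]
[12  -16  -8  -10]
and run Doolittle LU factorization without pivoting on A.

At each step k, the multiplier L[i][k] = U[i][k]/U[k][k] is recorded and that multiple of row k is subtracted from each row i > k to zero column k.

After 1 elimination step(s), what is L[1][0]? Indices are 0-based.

L[1][0] = 1

Step 1: pivot at (0,0) is -3.
  row1 ← row1 − (1)·row0  ⇒  L[1][0]=1, U row1=(0, 2, -2, -2)
  row2 ← row2 − (-3)·row0  ⇒  L[2][0]=-3, U row2=(0, 8, -6, -7)
  row3 ← row3 − (-4)·row0  ⇒  L[3][0]=-4, U row3=(0, -4, 0, -2)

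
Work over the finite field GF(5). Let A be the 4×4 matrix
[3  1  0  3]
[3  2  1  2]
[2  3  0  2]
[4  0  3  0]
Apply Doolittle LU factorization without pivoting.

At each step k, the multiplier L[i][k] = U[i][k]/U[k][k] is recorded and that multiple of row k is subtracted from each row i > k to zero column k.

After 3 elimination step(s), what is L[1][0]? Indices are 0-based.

L[1][0] = 1

[col 0] pivot 3
  R1 -= 1*R0 → (0, 1, 1, 4)  (L[1][0] := 1)
  R2 -= 4*R0 → (0, 4, 0, 0)  (L[2][0] := 4)
  R3 -= 3*R0 → (0, 2, 3, 1)  (L[3][0] := 3)
[col 1] pivot 1
  R2 -= 4*R1 → (0, 0, 1, 4)  (L[2][1] := 4)
  R3 -= 2*R1 → (0, 0, 1, 3)  (L[3][1] := 2)
[col 2] pivot 1
  R3 -= 1*R2 → (0, 0, 0, 4)  (L[3][2] := 1)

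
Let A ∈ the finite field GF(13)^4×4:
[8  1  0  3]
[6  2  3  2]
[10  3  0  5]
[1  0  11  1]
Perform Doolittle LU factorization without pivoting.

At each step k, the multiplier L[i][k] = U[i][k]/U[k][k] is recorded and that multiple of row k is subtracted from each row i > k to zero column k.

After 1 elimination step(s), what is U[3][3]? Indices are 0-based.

U[3][3] = 12

[col 0] pivot 8
  R1 -= 4*R0 → (0, 11, 3, 3)  (L[1][0] := 4)
  R2 -= 11*R0 → (0, 5, 0, 11)  (L[2][0] := 11)
  R3 -= 5*R0 → (0, 8, 11, 12)  (L[3][0] := 5)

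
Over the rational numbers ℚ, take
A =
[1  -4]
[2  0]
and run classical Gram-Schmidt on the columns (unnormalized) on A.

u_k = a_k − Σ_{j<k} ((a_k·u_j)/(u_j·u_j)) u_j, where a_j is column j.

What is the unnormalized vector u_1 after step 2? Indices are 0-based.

Step 1: u_0 = a_0 = (1, 2).
Step 2: u_1 = a_1 − (-4/5)·u_0 = (-16/5, 8/5).

u_1 = (-16/5, 8/5)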